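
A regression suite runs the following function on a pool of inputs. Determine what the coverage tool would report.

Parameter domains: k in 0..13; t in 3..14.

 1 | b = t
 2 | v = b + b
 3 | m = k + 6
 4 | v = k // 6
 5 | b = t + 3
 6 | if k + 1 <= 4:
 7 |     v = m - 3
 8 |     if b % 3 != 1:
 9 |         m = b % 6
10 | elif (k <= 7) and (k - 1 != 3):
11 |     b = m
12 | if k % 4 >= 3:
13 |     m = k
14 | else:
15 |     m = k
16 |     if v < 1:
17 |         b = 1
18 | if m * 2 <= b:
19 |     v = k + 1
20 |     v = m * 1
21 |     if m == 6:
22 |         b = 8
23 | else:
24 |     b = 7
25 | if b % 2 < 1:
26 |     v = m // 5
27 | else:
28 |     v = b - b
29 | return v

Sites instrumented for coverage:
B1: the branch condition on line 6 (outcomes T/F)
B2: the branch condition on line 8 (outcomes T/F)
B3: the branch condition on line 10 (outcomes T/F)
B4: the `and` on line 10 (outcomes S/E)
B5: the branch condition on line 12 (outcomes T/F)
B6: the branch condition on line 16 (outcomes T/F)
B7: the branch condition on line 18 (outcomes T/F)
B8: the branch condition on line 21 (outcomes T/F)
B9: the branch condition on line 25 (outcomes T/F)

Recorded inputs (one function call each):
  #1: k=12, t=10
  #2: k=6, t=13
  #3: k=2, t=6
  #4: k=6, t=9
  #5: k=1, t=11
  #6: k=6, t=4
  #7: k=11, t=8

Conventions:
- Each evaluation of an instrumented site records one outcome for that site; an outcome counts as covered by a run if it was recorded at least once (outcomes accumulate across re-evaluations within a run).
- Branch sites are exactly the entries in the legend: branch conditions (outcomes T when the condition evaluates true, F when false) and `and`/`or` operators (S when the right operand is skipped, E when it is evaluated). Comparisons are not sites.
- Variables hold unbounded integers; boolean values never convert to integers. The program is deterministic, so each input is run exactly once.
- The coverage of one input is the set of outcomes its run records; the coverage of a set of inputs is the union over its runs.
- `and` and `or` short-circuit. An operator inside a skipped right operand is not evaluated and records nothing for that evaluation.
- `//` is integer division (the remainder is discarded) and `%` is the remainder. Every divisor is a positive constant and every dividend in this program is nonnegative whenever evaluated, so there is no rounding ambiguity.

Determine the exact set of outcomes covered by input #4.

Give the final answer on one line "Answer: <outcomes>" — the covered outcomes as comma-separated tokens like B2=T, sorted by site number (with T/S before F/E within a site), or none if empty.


Event log for input #4 (k=6, t=9):
  B1->F, B4->E, B3->T, B5->F, B6->F, B7->T, B8->T, B9->T
distinct outcomes covered: B1=F, B3=T, B4=E, B5=F, B6=F, B7=T, B8=T, B9=T
Answer: B1=F, B3=T, B4=E, B5=F, B6=F, B7=T, B8=T, B9=T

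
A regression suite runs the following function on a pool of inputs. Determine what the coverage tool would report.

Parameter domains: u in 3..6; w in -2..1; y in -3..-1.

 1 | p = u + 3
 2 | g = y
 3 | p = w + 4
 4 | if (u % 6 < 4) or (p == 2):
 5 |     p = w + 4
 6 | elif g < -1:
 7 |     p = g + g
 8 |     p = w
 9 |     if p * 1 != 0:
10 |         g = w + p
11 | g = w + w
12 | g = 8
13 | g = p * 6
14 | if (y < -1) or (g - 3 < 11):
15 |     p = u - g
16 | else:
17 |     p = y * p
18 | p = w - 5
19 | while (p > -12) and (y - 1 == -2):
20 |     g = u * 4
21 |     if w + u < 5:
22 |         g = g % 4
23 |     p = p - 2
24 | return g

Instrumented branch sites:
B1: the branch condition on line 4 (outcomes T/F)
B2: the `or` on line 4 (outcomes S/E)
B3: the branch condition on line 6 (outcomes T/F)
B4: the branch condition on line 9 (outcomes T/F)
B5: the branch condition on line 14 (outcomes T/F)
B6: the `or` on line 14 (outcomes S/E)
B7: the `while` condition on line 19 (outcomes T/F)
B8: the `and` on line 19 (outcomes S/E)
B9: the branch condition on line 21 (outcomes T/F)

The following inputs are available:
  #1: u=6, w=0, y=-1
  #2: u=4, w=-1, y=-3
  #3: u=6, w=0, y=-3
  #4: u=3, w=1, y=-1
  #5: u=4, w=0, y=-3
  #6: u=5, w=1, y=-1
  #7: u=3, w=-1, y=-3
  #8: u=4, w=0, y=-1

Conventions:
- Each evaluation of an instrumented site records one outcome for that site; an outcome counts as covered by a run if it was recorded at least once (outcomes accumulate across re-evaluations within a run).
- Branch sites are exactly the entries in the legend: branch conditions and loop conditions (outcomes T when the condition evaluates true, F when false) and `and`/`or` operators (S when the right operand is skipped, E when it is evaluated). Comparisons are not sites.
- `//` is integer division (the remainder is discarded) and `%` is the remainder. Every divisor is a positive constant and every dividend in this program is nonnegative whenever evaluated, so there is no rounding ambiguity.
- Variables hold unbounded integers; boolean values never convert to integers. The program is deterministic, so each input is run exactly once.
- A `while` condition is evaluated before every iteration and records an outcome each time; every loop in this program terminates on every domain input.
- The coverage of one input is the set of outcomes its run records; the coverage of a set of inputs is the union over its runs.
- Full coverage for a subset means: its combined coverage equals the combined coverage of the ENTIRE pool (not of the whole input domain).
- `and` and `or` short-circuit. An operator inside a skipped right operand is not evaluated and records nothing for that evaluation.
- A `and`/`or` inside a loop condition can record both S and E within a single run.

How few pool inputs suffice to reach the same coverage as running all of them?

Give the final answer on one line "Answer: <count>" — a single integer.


run #1 (u=6, w=0, y=-1) runs B2->S, B1->T, B6->E, B5->F, B8->E, B7->T, B9->F, B8->E, B7->T, B9->F, B8->E, B7->T, B9->F, B8->E, ...; records B1=T, B2=S, B5=F, B6=E, B7=T, B7=F, B8=S, B8=E, B9=F
run #2 (u=4, w=-1, y=-3) runs B2->E, B1->F, B3->T, B4->T, B6->S, B5->T, B8->E, B7->F; records B1=F, B2=E, B3=T, B4=T, B5=T, B6=S, B7=F, B8=E
run #3 (u=6, w=0, y=-3) runs B2->S, B1->T, B6->S, B5->T, B8->E, B7->F; records B1=T, B2=S, B5=T, B6=S, B7=F, B8=E
run #4 (u=3, w=1, y=-1) runs B2->S, B1->T, B6->E, B5->F, B8->E, B7->T, B9->T, B8->E, B7->T, B9->T, B8->E, B7->T, B9->T, B8->E, ...; records B1=T, B2=S, B5=F, B6=E, B7=T, B7=F, B8=S, B8=E, B9=T
run #5 (u=4, w=0, y=-3) runs B2->E, B1->F, B3->T, B4->F, B6->S, B5->T, B8->E, B7->F; records B1=F, B2=E, B3=T, B4=F, B5=T, B6=S, B7=F, B8=E
run #6 (u=5, w=1, y=-1) runs B2->E, B1->F, B3->F, B6->E, B5->F, B8->E, B7->T, B9->F, B8->E, B7->T, B9->F, B8->E, B7->T, B9->F, ...; records B1=F, B2=E, B3=F, B5=F, B6=E, B7=T, B7=F, B8=S, B8=E, B9=F
run #7 (u=3, w=-1, y=-3) runs B2->S, B1->T, B6->S, B5->T, B8->E, B7->F; records B1=T, B2=S, B5=T, B6=S, B7=F, B8=E
run #8 (u=4, w=0, y=-1) runs B2->E, B1->F, B3->F, B6->E, B5->F, B8->E, B7->T, B9->T, B8->E, B7->T, B9->T, B8->E, B7->T, B9->T, ...; records B1=F, B2=E, B3=F, B5=F, B6=E, B7=T, B7=F, B8=S, B8=E, B9=T
union over all inputs: B1=T, B1=F, B2=S, B2=E, B3=T, B3=F, B4=T, B4=F, B5=T, B5=F, B6=S, B6=E, B7=T, B7=F, B8=S, B8=E, B9=T, B9=F (18 outcomes)
checked all size-1 subsets: none covers 18 outcomes (max 10/18)
checked all size-2 subsets: none covers 18 outcomes (max 15/18)
checked all size-3 subsets: none covers 18 outcomes (max 17/18)
inputs {1, 2, 5, 8} (size 4) cover everything; no size-4 subset with a lexicographically smaller index list covers all 18
Answer: 4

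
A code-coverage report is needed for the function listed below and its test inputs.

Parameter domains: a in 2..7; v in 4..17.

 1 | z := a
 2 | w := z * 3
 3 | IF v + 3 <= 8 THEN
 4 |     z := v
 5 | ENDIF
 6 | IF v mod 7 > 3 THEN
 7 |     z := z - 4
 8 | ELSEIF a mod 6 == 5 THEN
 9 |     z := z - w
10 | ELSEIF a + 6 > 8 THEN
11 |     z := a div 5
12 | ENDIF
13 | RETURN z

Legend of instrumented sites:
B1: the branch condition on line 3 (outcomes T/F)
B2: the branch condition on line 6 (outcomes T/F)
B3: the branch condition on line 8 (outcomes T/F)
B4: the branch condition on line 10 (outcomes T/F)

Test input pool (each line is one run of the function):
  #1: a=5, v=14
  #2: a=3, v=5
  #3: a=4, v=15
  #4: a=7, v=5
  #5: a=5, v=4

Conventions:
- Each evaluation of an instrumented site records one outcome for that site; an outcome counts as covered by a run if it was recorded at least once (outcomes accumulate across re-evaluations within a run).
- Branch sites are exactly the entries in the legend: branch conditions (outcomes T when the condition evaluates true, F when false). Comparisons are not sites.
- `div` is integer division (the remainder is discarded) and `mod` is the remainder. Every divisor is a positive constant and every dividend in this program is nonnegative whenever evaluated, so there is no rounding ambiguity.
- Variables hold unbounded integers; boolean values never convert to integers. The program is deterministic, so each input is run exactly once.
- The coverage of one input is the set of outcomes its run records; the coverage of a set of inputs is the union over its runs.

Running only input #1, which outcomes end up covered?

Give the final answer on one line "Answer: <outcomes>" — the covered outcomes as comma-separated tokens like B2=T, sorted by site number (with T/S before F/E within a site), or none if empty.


Tracing the run of input #1 (a=5, v=14):
  B1->F, B2->F, B3->T
deduplicating events, the covered set is: B1=F, B2=F, B3=T
Answer: B1=F, B2=F, B3=T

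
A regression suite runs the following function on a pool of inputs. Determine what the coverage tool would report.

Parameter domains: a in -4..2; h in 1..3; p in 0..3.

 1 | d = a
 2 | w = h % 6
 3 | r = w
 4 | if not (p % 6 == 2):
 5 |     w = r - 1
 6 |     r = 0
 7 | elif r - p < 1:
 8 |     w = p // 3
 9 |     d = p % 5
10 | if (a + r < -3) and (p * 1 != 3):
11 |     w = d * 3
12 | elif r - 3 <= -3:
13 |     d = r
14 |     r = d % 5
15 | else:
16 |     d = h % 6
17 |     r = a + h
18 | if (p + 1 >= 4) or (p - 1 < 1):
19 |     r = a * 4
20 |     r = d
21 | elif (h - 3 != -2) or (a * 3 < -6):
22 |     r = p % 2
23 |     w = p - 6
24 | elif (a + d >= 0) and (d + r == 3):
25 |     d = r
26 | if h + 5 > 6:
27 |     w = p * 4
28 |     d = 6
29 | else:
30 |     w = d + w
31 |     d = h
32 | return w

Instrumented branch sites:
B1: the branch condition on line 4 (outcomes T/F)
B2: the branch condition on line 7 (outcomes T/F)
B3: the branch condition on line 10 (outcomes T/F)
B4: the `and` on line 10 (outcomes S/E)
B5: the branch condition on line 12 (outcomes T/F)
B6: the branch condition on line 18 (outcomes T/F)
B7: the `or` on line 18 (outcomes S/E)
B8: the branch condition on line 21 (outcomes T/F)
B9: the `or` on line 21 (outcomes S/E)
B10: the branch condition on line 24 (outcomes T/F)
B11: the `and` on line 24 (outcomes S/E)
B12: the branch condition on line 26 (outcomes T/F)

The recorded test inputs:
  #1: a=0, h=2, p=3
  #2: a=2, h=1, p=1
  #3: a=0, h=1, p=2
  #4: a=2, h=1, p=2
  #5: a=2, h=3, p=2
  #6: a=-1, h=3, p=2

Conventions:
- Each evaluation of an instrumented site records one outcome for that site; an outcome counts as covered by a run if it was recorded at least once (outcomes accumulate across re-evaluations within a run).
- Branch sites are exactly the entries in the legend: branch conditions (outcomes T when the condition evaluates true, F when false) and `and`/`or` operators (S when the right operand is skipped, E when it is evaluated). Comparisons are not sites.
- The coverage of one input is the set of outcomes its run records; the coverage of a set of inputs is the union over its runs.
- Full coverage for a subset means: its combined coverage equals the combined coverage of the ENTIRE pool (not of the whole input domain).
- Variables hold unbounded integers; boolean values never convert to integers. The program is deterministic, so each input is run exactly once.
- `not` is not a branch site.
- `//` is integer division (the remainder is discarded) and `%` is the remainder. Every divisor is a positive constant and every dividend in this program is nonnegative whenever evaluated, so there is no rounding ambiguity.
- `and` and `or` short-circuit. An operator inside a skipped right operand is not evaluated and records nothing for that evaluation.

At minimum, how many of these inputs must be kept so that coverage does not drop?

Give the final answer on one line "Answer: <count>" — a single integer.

test 1 (a=0, h=2, p=3) fires B1->T, B4->S, B3->F, B5->T, B7->S, B6->T, B12->T; hits B1=T, B3=F, B4=S, B5=T, B6=T, B7=S, B12=T
test 2 (a=2, h=1, p=1) fires B1->T, B4->S, B3->F, B5->T, B7->E, B6->T, B12->F; hits B1=T, B3=F, B4=S, B5=T, B6=T, B7=E, B12=F
test 3 (a=0, h=1, p=2) fires B1->F, B2->T, B4->S, B3->F, B5->F, B7->E, B6->F, B9->E, B8->F, B11->E, B10->F, B12->F; hits B1=F, B2=T, B3=F, B4=S, B5=F, B6=F, B7=E, B8=F, B9=E, B10=F, B11=E, B12=F
test 4 (a=2, h=1, p=2) fires B1->F, B2->T, B4->S, B3->F, B5->F, B7->E, B6->F, B9->E, B8->F, B11->E, B10->F, B12->F; hits B1=F, B2=T, B3=F, B4=S, B5=F, B6=F, B7=E, B8=F, B9=E, B10=F, B11=E, B12=F
test 5 (a=2, h=3, p=2) fires B1->F, B2->F, B4->S, B3->F, B5->F, B7->E, B6->F, B9->S, B8->T, B12->T; hits B1=F, B2=F, B3=F, B4=S, B5=F, B6=F, B7=E, B8=T, B9=S, B12=T
test 6 (a=-1, h=3, p=2) fires B1->F, B2->F, B4->S, B3->F, B5->F, B7->E, B6->F, B9->S, B8->T, B12->T; hits B1=F, B2=F, B3=F, B4=S, B5=F, B6=F, B7=E, B8=T, B9=S, B12=T
union over all inputs: B1=T, B1=F, B2=T, B2=F, B3=F, B4=S, B5=T, B5=F, B6=T, B6=F, B7=S, B7=E, B8=T, B8=F, B9=S, B9=E, B10=F, B11=E, B12=T, B12=F (20 outcomes)
size 1 is not enough: best union over all size-1 subsets is 12/20
size 2 is not enough: best union over all size-2 subsets is 17/20
at size 3, {1, 3, 5} reaches all 20 outcomes; every lexicographically earlier size-3 subset fails

Answer: 3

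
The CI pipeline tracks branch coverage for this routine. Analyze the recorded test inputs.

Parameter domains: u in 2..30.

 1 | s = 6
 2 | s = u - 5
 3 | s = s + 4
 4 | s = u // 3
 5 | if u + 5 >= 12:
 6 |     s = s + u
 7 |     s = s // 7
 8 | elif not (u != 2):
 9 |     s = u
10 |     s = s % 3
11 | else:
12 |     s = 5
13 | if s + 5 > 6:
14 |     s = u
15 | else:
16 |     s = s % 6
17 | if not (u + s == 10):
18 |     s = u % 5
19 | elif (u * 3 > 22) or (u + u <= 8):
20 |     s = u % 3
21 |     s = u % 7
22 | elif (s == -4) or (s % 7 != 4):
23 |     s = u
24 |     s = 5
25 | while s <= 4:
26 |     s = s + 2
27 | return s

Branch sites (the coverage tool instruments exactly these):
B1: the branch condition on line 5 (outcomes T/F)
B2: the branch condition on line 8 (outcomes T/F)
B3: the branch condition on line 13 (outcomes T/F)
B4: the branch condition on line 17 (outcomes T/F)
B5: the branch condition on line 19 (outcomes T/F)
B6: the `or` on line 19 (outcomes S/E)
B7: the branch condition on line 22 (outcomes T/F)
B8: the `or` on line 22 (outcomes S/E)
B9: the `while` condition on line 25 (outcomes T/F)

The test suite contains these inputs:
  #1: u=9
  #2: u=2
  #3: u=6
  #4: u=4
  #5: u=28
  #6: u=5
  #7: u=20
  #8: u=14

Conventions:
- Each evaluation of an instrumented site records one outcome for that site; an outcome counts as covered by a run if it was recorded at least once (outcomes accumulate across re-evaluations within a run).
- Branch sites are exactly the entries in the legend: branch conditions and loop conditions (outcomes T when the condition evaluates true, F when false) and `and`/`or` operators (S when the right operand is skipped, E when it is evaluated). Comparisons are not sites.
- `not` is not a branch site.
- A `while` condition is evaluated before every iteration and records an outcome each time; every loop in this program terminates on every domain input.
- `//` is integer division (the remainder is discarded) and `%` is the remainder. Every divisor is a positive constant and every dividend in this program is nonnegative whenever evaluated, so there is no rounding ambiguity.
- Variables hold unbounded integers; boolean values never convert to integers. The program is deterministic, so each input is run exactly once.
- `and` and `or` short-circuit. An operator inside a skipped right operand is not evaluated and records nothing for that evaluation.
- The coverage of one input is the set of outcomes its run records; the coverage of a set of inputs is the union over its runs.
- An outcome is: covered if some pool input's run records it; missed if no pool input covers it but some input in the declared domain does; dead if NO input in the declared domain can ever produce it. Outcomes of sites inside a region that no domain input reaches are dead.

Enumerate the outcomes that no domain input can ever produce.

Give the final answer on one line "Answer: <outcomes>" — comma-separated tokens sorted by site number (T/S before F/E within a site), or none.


sweeping the full domain (29 inputs) for each outcome:
  B7=F: zero occurrences over every domain input -> dead
  B8=S: zero occurrences over every domain input -> dead
  reachable outcomes have witnesses, e.g. B1=T (e.g. u=7), B1=F (e.g. u=2), B2=T (e.g. u=2), B2=F (e.g. u=3)
Answer: B7=F, B8=S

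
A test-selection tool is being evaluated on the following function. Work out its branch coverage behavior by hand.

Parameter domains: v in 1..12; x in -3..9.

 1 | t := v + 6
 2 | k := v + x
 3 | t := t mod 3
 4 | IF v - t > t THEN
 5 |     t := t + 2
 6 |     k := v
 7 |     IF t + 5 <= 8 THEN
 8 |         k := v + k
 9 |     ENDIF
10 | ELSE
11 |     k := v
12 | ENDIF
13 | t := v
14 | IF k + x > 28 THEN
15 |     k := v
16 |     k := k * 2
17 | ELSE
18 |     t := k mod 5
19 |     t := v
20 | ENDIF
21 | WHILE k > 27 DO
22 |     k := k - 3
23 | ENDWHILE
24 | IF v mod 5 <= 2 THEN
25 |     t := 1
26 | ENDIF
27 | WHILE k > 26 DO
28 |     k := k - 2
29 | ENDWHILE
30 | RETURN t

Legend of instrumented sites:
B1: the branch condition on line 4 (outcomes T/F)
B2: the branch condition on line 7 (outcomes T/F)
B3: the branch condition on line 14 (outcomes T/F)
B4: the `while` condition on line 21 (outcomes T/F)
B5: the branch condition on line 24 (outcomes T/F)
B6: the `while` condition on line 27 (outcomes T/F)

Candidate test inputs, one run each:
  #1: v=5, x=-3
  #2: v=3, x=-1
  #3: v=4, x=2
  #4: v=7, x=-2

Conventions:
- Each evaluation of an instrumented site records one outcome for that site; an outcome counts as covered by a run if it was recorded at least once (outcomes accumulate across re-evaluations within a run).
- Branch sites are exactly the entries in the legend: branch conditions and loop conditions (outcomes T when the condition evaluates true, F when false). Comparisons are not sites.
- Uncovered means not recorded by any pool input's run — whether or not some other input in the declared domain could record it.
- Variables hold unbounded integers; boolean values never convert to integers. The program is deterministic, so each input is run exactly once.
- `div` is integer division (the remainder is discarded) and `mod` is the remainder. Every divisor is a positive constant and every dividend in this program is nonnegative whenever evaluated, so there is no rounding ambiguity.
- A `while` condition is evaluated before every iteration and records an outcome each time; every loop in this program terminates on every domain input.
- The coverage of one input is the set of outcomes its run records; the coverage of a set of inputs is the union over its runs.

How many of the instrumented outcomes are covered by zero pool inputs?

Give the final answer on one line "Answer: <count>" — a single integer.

input #1, v=5, x=-3: events B1->T, B2->F, B3->F, B4->F, B5->T, B6->F; outcomes B1=T, B2=F, B3=F, B4=F, B5=T, B6=F
input #2, v=3, x=-1: events B1->T, B2->T, B3->F, B4->F, B5->F, B6->F; outcomes B1=T, B2=T, B3=F, B4=F, B5=F, B6=F
input #3, v=4, x=2: events B1->T, B2->T, B3->F, B4->F, B5->F, B6->F; outcomes B1=T, B2=T, B3=F, B4=F, B5=F, B6=F
input #4, v=7, x=-2: events B1->T, B2->T, B3->F, B4->F, B5->T, B6->F; outcomes B1=T, B2=T, B3=F, B4=F, B5=T, B6=F
union over the pool: B1=T, B2=T, B2=F, B3=F, B4=F, B5=T, B5=F, B6=F
uncovered (4 of 12): B1=F, B3=T, B4=T, B6=T

Answer: 4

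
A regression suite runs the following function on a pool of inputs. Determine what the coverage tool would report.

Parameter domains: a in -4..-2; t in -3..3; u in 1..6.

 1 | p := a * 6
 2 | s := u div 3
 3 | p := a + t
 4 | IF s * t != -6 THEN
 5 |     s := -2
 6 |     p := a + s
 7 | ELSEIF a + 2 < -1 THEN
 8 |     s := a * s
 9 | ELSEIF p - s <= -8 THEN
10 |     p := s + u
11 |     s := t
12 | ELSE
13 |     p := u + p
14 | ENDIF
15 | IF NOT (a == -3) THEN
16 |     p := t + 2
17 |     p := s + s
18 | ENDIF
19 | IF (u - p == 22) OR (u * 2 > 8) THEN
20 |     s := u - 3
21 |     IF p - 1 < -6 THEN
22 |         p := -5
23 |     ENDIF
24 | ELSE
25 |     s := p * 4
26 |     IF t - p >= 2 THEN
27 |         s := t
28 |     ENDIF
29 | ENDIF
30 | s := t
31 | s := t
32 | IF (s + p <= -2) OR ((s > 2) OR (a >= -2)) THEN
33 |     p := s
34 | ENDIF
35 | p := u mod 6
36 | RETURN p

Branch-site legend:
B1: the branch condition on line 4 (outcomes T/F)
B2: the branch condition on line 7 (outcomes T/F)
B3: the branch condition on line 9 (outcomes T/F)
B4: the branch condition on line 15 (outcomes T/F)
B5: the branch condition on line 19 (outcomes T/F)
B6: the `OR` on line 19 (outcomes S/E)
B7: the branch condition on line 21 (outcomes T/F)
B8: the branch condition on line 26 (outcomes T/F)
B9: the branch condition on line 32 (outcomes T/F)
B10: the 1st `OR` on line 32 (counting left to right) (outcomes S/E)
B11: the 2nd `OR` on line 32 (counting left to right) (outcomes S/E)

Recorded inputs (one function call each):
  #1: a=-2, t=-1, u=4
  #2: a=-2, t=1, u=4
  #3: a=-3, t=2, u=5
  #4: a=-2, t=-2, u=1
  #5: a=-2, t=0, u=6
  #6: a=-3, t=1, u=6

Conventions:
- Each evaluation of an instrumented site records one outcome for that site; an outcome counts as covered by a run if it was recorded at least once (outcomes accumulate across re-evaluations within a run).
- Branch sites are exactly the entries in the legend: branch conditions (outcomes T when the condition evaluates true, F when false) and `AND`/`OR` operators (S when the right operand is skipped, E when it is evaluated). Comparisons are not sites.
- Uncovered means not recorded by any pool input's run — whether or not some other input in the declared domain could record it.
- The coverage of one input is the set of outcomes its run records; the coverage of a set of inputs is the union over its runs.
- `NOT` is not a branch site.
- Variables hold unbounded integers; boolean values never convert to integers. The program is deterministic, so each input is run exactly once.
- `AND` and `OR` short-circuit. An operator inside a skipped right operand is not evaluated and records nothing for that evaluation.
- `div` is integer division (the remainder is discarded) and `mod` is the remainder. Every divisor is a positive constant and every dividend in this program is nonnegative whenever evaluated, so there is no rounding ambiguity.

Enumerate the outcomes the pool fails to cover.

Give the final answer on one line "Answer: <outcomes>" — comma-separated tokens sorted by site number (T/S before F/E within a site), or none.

input #1 (a=-2, t=-1, u=4): covers B1=T, B4=T, B5=F, B6=E, B8=T, B9=T, B10=S
input #2 (a=-2, t=1, u=4): covers B1=T, B4=T, B5=F, B6=E, B8=T, B9=T, B10=S
input #3 (a=-3, t=2, u=5): covers B1=T, B4=F, B5=T, B6=E, B7=F, B9=T, B10=S
input #4 (a=-2, t=-2, u=1): covers B1=T, B4=T, B5=F, B6=E, B8=T, B9=T, B10=S
input #5 (a=-2, t=0, u=6): covers B1=T, B4=T, B5=T, B6=E, B7=F, B9=T, B10=S
input #6 (a=-3, t=1, u=6): covers B1=T, B4=F, B5=T, B6=E, B7=F, B9=T, B10=S
union over the pool: B1=T, B4=T, B4=F, B5=T, B5=F, B6=E, B7=F, B8=T, B9=T, B10=S
uncovered (12 of 22): B1=F, B2=T, B2=F, B3=T, B3=F, B6=S, B7=T, B8=F, B9=F, B10=E, B11=S, B11=E

Answer: B1=F, B2=T, B2=F, B3=T, B3=F, B6=S, B7=T, B8=F, B9=F, B10=E, B11=S, B11=E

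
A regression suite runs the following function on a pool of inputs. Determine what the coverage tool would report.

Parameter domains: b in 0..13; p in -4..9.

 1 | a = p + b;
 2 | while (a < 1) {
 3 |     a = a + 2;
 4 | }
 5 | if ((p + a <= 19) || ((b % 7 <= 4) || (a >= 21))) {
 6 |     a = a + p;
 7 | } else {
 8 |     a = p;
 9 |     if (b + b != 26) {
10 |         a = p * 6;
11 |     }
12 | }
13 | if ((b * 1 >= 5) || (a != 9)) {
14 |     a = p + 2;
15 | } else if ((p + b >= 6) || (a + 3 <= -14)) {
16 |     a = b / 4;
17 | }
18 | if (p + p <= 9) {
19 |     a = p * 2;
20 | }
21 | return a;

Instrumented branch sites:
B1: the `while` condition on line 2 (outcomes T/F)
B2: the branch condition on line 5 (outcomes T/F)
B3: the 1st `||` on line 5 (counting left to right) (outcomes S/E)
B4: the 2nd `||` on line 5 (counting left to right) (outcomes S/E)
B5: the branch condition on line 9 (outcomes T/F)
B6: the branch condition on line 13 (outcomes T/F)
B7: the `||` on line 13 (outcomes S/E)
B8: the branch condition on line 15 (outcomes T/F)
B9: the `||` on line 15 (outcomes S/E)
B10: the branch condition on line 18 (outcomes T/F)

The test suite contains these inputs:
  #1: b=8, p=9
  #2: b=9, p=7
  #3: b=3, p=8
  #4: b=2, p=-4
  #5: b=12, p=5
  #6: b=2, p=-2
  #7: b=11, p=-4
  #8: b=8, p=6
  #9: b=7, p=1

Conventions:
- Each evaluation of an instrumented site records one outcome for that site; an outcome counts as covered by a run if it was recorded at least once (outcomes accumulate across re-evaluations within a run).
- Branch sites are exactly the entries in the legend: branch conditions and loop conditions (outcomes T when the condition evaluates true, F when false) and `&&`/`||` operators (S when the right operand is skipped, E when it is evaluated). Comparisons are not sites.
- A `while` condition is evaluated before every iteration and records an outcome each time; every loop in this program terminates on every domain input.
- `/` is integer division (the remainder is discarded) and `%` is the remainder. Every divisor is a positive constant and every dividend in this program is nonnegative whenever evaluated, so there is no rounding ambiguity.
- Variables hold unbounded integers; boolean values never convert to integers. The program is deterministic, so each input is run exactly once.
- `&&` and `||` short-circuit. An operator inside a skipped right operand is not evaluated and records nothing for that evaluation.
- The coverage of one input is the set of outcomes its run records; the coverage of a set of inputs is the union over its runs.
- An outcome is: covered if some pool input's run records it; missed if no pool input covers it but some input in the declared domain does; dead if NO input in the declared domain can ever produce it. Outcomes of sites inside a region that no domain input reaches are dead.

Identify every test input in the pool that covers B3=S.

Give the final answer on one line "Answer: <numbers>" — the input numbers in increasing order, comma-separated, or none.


input #1 (b=8, p=9): does not produce B3=S
input #2 (b=9, p=7): does not produce B3=S
input #3 (b=3, p=8): produces B3=S
input #4 (b=2, p=-4): produces B3=S
input #5 (b=12, p=5): does not produce B3=S
input #6 (b=2, p=-2): produces B3=S
input #7 (b=11, p=-4): produces B3=S
input #8 (b=8, p=6): does not produce B3=S
input #9 (b=7, p=1): produces B3=S
Answer: 3, 4, 6, 7, 9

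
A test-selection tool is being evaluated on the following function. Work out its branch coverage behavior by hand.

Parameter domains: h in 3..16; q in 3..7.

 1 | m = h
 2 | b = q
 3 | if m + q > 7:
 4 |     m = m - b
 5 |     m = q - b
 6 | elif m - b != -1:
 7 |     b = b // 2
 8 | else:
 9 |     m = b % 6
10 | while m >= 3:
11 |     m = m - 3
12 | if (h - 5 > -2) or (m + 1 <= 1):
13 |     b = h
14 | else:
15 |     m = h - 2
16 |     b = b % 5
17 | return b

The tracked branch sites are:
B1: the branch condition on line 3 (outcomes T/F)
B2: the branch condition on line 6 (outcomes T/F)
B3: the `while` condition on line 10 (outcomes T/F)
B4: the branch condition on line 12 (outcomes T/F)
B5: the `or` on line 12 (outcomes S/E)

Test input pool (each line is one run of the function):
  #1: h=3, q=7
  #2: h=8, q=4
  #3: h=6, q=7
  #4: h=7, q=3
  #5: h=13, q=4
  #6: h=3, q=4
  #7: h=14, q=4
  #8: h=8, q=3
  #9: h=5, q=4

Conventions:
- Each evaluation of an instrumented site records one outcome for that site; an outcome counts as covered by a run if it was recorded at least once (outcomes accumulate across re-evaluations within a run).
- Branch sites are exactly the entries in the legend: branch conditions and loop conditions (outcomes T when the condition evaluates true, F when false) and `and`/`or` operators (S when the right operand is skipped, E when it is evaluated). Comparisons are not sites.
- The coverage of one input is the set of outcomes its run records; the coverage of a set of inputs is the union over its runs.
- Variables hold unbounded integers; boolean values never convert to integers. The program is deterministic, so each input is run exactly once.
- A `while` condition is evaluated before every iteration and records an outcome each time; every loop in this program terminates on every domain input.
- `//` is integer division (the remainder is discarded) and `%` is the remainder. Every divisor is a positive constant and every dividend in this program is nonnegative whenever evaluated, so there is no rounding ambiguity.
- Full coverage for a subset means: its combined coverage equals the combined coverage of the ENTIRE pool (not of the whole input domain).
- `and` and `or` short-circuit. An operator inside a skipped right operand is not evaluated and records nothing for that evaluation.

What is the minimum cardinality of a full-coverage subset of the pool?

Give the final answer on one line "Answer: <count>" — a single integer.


test 1 (h=3, q=7) fires B1->T, B3->F, B5->E, B4->T; hits B1=T, B3=F, B4=T, B5=E
test 2 (h=8, q=4) fires B1->T, B3->F, B5->S, B4->T; hits B1=T, B3=F, B4=T, B5=S
test 3 (h=6, q=7) fires B1->T, B3->F, B5->S, B4->T; hits B1=T, B3=F, B4=T, B5=S
test 4 (h=7, q=3) fires B1->T, B3->F, B5->S, B4->T; hits B1=T, B3=F, B4=T, B5=S
test 5 (h=13, q=4) fires B1->T, B3->F, B5->S, B4->T; hits B1=T, B3=F, B4=T, B5=S
test 6 (h=3, q=4) fires B1->F, B2->F, B3->T, B3->F, B5->E, B4->F; hits B1=F, B2=F, B3=T, B3=F, B4=F, B5=E
test 7 (h=14, q=4) fires B1->T, B3->F, B5->S, B4->T; hits B1=T, B3=F, B4=T, B5=S
test 8 (h=8, q=3) fires B1->T, B3->F, B5->S, B4->T; hits B1=T, B3=F, B4=T, B5=S
test 9 (h=5, q=4) fires B1->T, B3->F, B5->S, B4->T; hits B1=T, B3=F, B4=T, B5=S
together the pool reaches 9 outcomes: B1=T, B1=F, B2=F, B3=T, B3=F, B4=T, B4=F, B5=S, B5=E
every size-1 subset falls short of the 9 outcomes (best: 6/9)
size 2: inputs {2, 6} cover all 9 outcomes, and no lexicographically smaller subset of this size does
Answer: 2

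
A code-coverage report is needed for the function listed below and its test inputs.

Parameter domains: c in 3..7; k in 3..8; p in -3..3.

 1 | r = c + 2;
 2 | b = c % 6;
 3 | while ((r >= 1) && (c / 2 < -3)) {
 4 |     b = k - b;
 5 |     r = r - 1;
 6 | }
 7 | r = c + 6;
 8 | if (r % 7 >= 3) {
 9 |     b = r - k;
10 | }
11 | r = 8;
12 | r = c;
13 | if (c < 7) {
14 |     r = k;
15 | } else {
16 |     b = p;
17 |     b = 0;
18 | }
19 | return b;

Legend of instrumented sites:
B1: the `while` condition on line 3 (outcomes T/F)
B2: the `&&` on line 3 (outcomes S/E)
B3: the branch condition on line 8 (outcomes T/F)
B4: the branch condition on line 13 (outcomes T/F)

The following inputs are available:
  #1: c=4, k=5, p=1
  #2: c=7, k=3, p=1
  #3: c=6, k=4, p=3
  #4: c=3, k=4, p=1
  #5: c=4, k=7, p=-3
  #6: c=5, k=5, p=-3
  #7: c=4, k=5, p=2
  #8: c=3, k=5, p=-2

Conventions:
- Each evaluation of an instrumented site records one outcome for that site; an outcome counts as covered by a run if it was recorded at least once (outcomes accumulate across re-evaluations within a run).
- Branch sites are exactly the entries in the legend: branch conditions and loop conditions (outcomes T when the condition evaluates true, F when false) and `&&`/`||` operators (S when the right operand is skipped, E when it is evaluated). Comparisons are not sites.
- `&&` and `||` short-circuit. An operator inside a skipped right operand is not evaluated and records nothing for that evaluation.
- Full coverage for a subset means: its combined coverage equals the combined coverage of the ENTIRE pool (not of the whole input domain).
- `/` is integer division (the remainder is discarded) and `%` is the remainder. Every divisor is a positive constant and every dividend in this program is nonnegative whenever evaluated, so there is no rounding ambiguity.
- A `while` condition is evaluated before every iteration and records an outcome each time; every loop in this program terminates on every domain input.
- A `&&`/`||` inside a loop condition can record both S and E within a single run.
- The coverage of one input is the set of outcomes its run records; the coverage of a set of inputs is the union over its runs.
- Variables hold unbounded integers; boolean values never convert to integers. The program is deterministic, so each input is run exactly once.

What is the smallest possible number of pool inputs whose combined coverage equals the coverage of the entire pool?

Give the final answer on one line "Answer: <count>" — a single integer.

input #1 (c=4, k=5, p=1): events B2->E, B1->F, B3->T, B4->T; covers B1=F, B2=E, B3=T, B4=T
input #2 (c=7, k=3, p=1): events B2->E, B1->F, B3->T, B4->F; covers B1=F, B2=E, B3=T, B4=F
input #3 (c=6, k=4, p=3): events B2->E, B1->F, B3->T, B4->T; covers B1=F, B2=E, B3=T, B4=T
input #4 (c=3, k=4, p=1): events B2->E, B1->F, B3->F, B4->T; covers B1=F, B2=E, B3=F, B4=T
input #5 (c=4, k=7, p=-3): events B2->E, B1->F, B3->T, B4->T; covers B1=F, B2=E, B3=T, B4=T
input #6 (c=5, k=5, p=-3): events B2->E, B1->F, B3->T, B4->T; covers B1=F, B2=E, B3=T, B4=T
input #7 (c=4, k=5, p=2): events B2->E, B1->F, B3->T, B4->T; covers B1=F, B2=E, B3=T, B4=T
input #8 (c=3, k=5, p=-2): events B2->E, B1->F, B3->F, B4->T; covers B1=F, B2=E, B3=F, B4=T
together the pool reaches 6 outcomes: B1=F, B2=E, B3=T, B3=F, B4=T, B4=F
checked all size-1 subsets: none covers 6 outcomes (max 4/6)
inputs {2, 4} (size 2) cover everything; no size-2 subset with a lexicographically smaller index list covers all 6

Answer: 2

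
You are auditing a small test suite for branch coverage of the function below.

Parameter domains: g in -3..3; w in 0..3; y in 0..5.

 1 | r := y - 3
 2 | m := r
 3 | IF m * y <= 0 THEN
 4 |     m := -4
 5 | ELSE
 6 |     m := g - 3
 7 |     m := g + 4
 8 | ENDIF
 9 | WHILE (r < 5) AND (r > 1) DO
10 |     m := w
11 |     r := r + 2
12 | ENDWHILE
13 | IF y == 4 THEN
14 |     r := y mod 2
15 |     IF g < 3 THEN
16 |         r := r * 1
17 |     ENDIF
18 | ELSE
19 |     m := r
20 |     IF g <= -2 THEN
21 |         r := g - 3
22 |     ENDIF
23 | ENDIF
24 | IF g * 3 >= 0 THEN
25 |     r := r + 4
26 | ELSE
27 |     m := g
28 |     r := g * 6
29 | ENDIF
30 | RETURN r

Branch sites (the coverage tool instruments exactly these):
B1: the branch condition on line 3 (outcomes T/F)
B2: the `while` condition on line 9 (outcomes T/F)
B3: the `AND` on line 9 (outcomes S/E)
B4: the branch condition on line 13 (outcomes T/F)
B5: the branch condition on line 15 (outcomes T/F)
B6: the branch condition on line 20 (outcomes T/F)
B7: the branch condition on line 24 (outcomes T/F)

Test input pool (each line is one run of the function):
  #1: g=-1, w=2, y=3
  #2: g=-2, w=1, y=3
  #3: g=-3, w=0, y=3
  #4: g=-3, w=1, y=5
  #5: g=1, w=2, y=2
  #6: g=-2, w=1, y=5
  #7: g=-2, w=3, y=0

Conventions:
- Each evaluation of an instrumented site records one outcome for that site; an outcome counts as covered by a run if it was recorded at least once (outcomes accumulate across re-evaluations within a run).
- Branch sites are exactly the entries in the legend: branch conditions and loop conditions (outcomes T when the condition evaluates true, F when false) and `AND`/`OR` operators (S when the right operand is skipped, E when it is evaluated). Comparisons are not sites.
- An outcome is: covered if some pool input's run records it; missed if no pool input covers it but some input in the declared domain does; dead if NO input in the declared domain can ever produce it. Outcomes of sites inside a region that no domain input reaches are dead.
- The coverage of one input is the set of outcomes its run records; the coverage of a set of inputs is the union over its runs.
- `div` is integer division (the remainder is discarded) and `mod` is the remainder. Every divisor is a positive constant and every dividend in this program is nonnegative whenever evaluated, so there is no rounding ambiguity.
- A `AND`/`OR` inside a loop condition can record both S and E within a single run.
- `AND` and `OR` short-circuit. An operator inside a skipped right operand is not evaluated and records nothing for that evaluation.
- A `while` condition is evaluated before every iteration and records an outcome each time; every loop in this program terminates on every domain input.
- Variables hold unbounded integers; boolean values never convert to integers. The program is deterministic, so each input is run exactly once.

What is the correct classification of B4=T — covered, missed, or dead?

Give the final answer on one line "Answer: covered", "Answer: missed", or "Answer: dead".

no pool input records B4=T
but domain input (g=-3, w=0, y=4) does record it -> reachable, so missed

Answer: missed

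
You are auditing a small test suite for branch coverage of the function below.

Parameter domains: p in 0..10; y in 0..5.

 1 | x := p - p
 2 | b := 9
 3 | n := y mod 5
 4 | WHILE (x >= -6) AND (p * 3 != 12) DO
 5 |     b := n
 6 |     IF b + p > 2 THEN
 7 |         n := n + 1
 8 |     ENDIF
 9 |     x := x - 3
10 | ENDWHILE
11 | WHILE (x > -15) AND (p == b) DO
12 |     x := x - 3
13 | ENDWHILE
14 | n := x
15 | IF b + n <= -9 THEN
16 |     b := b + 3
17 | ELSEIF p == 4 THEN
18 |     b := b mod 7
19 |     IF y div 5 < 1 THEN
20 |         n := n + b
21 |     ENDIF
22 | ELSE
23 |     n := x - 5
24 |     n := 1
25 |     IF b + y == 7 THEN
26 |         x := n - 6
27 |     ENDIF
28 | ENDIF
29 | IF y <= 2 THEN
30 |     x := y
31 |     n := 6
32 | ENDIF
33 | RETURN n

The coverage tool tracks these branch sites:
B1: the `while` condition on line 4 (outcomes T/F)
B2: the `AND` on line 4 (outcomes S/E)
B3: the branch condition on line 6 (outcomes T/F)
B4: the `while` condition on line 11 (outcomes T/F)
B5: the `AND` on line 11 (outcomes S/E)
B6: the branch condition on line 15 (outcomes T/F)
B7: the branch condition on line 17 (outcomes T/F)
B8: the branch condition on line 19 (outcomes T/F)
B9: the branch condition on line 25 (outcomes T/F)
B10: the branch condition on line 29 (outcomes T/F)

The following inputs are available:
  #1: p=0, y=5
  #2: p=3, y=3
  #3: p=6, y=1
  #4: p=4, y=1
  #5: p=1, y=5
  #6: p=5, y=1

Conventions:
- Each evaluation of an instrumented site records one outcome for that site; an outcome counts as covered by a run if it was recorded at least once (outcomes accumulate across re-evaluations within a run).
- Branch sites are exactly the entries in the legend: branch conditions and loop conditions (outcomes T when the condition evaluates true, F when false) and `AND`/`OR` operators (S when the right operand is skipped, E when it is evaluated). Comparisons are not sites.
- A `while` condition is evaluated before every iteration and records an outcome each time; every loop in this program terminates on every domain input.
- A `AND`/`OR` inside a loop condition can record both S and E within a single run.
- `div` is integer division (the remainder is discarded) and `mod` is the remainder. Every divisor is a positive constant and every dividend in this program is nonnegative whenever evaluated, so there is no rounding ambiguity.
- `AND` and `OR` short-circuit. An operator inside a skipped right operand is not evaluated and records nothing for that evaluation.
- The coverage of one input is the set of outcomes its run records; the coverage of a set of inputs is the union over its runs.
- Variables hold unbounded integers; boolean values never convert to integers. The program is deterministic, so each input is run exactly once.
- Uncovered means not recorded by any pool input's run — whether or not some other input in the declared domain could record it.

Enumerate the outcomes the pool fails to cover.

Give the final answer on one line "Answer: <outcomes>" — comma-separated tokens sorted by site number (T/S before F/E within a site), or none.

#1 (p=0, y=5) -> covered: B1=T, B1=F, B2=S, B2=E, B3=F, B4=T, B4=F, B5=S, B5=E, B6=T, B10=F
#2 (p=3, y=3) -> covered: B1=T, B1=F, B2=S, B2=E, B3=T, B4=F, B5=E, B6=F, B7=F, B9=F, B10=F
#3 (p=6, y=1) -> covered: B1=T, B1=F, B2=S, B2=E, B3=T, B4=F, B5=E, B6=F, B7=F, B9=F, B10=T
#4 (p=4, y=1) -> covered: B1=F, B2=E, B4=F, B5=E, B6=F, B7=T, B8=T, B10=T
#5 (p=1, y=5) -> covered: B1=T, B1=F, B2=S, B2=E, B3=F, B4=F, B5=E, B6=T, B10=F
#6 (p=5, y=1) -> covered: B1=T, B1=F, B2=S, B2=E, B3=T, B4=F, B5=E, B6=F, B7=F, B9=F, B10=T
union over the pool: B1=T, B1=F, B2=S, B2=E, B3=T, B3=F, B4=T, B4=F, B5=S, B5=E, B6=T, B6=F, B7=T, B7=F, B8=T, B9=F, B10=T, B10=F
uncovered (2 of 20): B8=F, B9=T

Answer: B8=F, B9=T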